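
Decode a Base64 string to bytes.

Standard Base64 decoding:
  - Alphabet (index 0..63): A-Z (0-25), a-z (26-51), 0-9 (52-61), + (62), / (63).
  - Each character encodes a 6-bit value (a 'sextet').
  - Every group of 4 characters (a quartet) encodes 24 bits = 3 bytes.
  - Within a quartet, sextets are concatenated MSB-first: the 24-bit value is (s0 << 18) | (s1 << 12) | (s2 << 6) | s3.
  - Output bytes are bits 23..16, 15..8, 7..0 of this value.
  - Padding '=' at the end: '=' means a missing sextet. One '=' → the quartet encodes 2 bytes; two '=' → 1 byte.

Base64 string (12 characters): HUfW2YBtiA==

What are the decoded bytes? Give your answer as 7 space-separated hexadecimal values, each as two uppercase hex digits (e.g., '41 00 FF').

Answer: 1D 47 D6 D9 80 6D 88

Derivation:
After char 0 ('H'=7): chars_in_quartet=1 acc=0x7 bytes_emitted=0
After char 1 ('U'=20): chars_in_quartet=2 acc=0x1D4 bytes_emitted=0
After char 2 ('f'=31): chars_in_quartet=3 acc=0x751F bytes_emitted=0
After char 3 ('W'=22): chars_in_quartet=4 acc=0x1D47D6 -> emit 1D 47 D6, reset; bytes_emitted=3
After char 4 ('2'=54): chars_in_quartet=1 acc=0x36 bytes_emitted=3
After char 5 ('Y'=24): chars_in_quartet=2 acc=0xD98 bytes_emitted=3
After char 6 ('B'=1): chars_in_quartet=3 acc=0x36601 bytes_emitted=3
After char 7 ('t'=45): chars_in_quartet=4 acc=0xD9806D -> emit D9 80 6D, reset; bytes_emitted=6
After char 8 ('i'=34): chars_in_quartet=1 acc=0x22 bytes_emitted=6
After char 9 ('A'=0): chars_in_quartet=2 acc=0x880 bytes_emitted=6
Padding '==': partial quartet acc=0x880 -> emit 88; bytes_emitted=7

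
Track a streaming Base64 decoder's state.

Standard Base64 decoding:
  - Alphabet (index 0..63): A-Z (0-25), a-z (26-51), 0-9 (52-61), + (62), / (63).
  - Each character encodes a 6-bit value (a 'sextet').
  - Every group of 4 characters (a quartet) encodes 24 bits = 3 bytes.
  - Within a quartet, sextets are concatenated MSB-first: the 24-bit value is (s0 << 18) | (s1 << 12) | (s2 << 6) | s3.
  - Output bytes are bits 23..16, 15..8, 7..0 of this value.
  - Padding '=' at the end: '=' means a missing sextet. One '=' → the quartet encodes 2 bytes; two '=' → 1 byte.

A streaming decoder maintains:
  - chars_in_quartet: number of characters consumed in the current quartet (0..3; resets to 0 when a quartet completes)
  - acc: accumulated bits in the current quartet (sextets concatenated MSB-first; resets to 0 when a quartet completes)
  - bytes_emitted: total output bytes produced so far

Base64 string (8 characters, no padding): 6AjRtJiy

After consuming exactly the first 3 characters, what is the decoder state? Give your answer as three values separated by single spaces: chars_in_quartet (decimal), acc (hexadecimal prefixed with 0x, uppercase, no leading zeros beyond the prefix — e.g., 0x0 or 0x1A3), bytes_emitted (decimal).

Answer: 3 0x3A023 0

Derivation:
After char 0 ('6'=58): chars_in_quartet=1 acc=0x3A bytes_emitted=0
After char 1 ('A'=0): chars_in_quartet=2 acc=0xE80 bytes_emitted=0
After char 2 ('j'=35): chars_in_quartet=3 acc=0x3A023 bytes_emitted=0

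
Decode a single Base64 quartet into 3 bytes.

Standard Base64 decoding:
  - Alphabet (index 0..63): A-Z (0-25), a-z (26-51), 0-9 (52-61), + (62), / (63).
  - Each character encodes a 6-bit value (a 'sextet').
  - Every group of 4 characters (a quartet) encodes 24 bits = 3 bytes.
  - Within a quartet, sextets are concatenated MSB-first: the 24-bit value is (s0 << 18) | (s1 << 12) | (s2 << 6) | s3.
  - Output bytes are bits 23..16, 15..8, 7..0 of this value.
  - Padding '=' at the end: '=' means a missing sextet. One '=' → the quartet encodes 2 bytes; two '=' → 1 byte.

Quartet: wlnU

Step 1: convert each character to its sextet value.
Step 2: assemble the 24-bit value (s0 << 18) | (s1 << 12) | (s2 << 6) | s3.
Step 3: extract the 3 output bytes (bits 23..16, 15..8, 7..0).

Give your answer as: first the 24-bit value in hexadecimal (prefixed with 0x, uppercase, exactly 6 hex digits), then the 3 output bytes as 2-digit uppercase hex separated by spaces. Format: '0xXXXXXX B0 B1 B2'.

Sextets: w=48, l=37, n=39, U=20
24-bit: (48<<18) | (37<<12) | (39<<6) | 20
      = 0xC00000 | 0x025000 | 0x0009C0 | 0x000014
      = 0xC259D4
Bytes: (v>>16)&0xFF=C2, (v>>8)&0xFF=59, v&0xFF=D4

Answer: 0xC259D4 C2 59 D4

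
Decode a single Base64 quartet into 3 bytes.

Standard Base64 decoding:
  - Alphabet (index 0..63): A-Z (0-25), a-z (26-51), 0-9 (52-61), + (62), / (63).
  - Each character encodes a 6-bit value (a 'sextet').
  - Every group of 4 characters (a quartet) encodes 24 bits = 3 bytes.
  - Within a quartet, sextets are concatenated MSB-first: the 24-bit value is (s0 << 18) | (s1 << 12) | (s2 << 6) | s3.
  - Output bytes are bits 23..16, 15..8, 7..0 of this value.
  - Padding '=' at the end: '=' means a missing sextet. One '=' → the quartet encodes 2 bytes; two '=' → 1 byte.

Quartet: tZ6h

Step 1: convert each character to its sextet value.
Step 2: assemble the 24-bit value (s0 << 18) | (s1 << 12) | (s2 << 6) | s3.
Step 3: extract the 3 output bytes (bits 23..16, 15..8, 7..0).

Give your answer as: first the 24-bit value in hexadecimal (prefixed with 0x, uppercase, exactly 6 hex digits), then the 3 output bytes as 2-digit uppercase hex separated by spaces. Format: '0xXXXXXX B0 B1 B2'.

Answer: 0xB59EA1 B5 9E A1

Derivation:
Sextets: t=45, Z=25, 6=58, h=33
24-bit: (45<<18) | (25<<12) | (58<<6) | 33
      = 0xB40000 | 0x019000 | 0x000E80 | 0x000021
      = 0xB59EA1
Bytes: (v>>16)&0xFF=B5, (v>>8)&0xFF=9E, v&0xFF=A1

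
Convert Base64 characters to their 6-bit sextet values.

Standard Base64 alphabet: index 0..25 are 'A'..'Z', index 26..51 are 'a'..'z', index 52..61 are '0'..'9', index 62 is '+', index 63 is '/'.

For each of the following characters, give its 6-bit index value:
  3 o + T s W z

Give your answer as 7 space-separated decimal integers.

Answer: 55 40 62 19 44 22 51

Derivation:
'3': 0..9 range, 52 + ord('3') − ord('0') = 55
'o': a..z range, 26 + ord('o') − ord('a') = 40
'+': index 62
'T': A..Z range, ord('T') − ord('A') = 19
's': a..z range, 26 + ord('s') − ord('a') = 44
'W': A..Z range, ord('W') − ord('A') = 22
'z': a..z range, 26 + ord('z') − ord('a') = 51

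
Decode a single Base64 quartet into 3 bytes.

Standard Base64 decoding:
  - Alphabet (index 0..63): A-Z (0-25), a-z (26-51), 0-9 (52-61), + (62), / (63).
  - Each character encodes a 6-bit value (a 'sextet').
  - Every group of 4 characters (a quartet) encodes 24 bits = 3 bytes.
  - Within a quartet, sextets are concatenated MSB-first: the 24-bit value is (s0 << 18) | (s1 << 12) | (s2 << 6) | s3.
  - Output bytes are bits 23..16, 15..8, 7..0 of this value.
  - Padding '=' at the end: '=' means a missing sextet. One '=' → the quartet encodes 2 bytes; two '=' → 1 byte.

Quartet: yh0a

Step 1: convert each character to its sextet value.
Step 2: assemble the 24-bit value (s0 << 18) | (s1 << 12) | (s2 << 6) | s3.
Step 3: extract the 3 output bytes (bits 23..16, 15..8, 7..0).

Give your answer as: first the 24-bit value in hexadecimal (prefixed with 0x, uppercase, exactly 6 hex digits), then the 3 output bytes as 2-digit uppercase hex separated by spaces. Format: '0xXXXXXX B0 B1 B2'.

Answer: 0xCA1D1A CA 1D 1A

Derivation:
Sextets: y=50, h=33, 0=52, a=26
24-bit: (50<<18) | (33<<12) | (52<<6) | 26
      = 0xC80000 | 0x021000 | 0x000D00 | 0x00001A
      = 0xCA1D1A
Bytes: (v>>16)&0xFF=CA, (v>>8)&0xFF=1D, v&0xFF=1A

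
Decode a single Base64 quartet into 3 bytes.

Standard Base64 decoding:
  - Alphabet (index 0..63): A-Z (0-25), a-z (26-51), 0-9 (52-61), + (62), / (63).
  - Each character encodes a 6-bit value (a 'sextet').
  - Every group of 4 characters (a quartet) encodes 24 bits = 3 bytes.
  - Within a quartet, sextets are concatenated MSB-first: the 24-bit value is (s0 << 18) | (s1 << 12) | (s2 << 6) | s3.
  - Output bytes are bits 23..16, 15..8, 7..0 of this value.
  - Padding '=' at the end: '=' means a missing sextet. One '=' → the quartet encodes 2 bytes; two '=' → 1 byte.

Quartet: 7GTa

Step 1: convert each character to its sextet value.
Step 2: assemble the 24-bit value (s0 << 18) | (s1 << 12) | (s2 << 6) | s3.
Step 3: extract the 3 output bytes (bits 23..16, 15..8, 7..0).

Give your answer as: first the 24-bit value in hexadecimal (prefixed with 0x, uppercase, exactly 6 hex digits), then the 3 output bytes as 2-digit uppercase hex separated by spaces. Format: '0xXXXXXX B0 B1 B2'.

Answer: 0xEC64DA EC 64 DA

Derivation:
Sextets: 7=59, G=6, T=19, a=26
24-bit: (59<<18) | (6<<12) | (19<<6) | 26
      = 0xEC0000 | 0x006000 | 0x0004C0 | 0x00001A
      = 0xEC64DA
Bytes: (v>>16)&0xFF=EC, (v>>8)&0xFF=64, v&0xFF=DA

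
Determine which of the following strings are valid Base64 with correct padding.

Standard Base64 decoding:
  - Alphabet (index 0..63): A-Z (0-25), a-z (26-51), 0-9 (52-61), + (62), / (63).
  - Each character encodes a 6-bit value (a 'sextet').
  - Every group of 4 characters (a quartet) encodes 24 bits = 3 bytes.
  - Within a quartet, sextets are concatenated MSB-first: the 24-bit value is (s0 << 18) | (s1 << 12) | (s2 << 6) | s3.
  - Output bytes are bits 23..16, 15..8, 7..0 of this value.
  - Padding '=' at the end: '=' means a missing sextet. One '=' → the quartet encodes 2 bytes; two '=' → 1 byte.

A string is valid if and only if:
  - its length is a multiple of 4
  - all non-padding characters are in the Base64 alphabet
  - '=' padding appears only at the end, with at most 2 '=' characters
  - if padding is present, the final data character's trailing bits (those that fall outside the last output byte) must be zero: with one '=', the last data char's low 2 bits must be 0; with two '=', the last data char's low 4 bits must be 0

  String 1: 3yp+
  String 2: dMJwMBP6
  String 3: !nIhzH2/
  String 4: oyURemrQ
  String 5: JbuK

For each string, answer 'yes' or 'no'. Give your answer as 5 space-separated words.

String 1: '3yp+' → valid
String 2: 'dMJwMBP6' → valid
String 3: '!nIhzH2/' → invalid (bad char(s): ['!'])
String 4: 'oyURemrQ' → valid
String 5: 'JbuK' → valid

Answer: yes yes no yes yes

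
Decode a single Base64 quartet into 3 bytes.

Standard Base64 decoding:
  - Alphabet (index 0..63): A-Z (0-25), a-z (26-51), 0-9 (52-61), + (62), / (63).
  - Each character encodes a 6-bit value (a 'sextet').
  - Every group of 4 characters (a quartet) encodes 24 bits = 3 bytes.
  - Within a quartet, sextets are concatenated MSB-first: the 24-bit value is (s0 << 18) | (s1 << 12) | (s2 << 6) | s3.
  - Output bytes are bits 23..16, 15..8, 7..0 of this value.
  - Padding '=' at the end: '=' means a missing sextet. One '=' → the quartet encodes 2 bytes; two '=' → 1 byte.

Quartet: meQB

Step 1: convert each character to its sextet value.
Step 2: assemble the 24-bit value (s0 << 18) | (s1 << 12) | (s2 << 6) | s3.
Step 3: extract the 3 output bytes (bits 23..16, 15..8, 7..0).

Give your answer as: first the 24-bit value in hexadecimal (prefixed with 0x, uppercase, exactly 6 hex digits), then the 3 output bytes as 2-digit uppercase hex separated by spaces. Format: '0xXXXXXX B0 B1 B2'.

Answer: 0x99E401 99 E4 01

Derivation:
Sextets: m=38, e=30, Q=16, B=1
24-bit: (38<<18) | (30<<12) | (16<<6) | 1
      = 0x980000 | 0x01E000 | 0x000400 | 0x000001
      = 0x99E401
Bytes: (v>>16)&0xFF=99, (v>>8)&0xFF=E4, v&0xFF=01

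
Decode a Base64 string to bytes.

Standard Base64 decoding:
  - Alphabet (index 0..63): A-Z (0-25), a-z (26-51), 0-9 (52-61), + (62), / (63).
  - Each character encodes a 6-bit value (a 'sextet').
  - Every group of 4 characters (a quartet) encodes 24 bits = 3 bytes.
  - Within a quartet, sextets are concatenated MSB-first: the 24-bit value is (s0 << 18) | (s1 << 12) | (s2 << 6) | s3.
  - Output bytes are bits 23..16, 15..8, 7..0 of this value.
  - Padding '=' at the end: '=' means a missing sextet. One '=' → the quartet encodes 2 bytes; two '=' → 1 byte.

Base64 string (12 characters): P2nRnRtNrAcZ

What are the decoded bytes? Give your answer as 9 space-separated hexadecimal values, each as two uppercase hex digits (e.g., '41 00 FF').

After char 0 ('P'=15): chars_in_quartet=1 acc=0xF bytes_emitted=0
After char 1 ('2'=54): chars_in_quartet=2 acc=0x3F6 bytes_emitted=0
After char 2 ('n'=39): chars_in_quartet=3 acc=0xFDA7 bytes_emitted=0
After char 3 ('R'=17): chars_in_quartet=4 acc=0x3F69D1 -> emit 3F 69 D1, reset; bytes_emitted=3
After char 4 ('n'=39): chars_in_quartet=1 acc=0x27 bytes_emitted=3
After char 5 ('R'=17): chars_in_quartet=2 acc=0x9D1 bytes_emitted=3
After char 6 ('t'=45): chars_in_quartet=3 acc=0x2746D bytes_emitted=3
After char 7 ('N'=13): chars_in_quartet=4 acc=0x9D1B4D -> emit 9D 1B 4D, reset; bytes_emitted=6
After char 8 ('r'=43): chars_in_quartet=1 acc=0x2B bytes_emitted=6
After char 9 ('A'=0): chars_in_quartet=2 acc=0xAC0 bytes_emitted=6
After char 10 ('c'=28): chars_in_quartet=3 acc=0x2B01C bytes_emitted=6
After char 11 ('Z'=25): chars_in_quartet=4 acc=0xAC0719 -> emit AC 07 19, reset; bytes_emitted=9

Answer: 3F 69 D1 9D 1B 4D AC 07 19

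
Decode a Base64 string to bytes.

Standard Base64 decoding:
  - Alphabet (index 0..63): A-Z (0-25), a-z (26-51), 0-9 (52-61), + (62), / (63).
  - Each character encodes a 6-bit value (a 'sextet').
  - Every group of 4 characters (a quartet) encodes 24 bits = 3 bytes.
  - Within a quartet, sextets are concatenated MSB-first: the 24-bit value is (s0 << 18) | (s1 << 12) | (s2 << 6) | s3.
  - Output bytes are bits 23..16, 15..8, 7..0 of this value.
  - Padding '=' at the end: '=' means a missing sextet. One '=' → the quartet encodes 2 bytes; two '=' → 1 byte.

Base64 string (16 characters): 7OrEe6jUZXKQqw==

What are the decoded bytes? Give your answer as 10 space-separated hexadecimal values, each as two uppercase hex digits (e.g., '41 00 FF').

Answer: EC EA C4 7B A8 D4 65 72 90 AB

Derivation:
After char 0 ('7'=59): chars_in_quartet=1 acc=0x3B bytes_emitted=0
After char 1 ('O'=14): chars_in_quartet=2 acc=0xECE bytes_emitted=0
After char 2 ('r'=43): chars_in_quartet=3 acc=0x3B3AB bytes_emitted=0
After char 3 ('E'=4): chars_in_quartet=4 acc=0xECEAC4 -> emit EC EA C4, reset; bytes_emitted=3
After char 4 ('e'=30): chars_in_quartet=1 acc=0x1E bytes_emitted=3
After char 5 ('6'=58): chars_in_quartet=2 acc=0x7BA bytes_emitted=3
After char 6 ('j'=35): chars_in_quartet=3 acc=0x1EEA3 bytes_emitted=3
After char 7 ('U'=20): chars_in_quartet=4 acc=0x7BA8D4 -> emit 7B A8 D4, reset; bytes_emitted=6
After char 8 ('Z'=25): chars_in_quartet=1 acc=0x19 bytes_emitted=6
After char 9 ('X'=23): chars_in_quartet=2 acc=0x657 bytes_emitted=6
After char 10 ('K'=10): chars_in_quartet=3 acc=0x195CA bytes_emitted=6
After char 11 ('Q'=16): chars_in_quartet=4 acc=0x657290 -> emit 65 72 90, reset; bytes_emitted=9
After char 12 ('q'=42): chars_in_quartet=1 acc=0x2A bytes_emitted=9
After char 13 ('w'=48): chars_in_quartet=2 acc=0xAB0 bytes_emitted=9
Padding '==': partial quartet acc=0xAB0 -> emit AB; bytes_emitted=10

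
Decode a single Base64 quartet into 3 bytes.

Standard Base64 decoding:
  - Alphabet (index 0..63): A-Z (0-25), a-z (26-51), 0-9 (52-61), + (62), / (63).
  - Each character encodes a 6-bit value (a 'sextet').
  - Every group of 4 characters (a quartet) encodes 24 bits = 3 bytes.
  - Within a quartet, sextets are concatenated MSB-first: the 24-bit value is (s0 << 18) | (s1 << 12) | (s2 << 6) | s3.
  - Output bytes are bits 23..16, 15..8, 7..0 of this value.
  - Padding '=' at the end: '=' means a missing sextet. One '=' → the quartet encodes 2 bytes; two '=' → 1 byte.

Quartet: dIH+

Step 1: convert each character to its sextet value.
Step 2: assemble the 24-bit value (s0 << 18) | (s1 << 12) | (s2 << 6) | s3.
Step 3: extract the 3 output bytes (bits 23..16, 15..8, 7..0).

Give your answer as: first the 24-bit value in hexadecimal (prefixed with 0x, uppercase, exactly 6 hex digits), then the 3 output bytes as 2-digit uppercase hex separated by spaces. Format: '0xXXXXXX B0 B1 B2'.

Sextets: d=29, I=8, H=7, +=62
24-bit: (29<<18) | (8<<12) | (7<<6) | 62
      = 0x740000 | 0x008000 | 0x0001C0 | 0x00003E
      = 0x7481FE
Bytes: (v>>16)&0xFF=74, (v>>8)&0xFF=81, v&0xFF=FE

Answer: 0x7481FE 74 81 FE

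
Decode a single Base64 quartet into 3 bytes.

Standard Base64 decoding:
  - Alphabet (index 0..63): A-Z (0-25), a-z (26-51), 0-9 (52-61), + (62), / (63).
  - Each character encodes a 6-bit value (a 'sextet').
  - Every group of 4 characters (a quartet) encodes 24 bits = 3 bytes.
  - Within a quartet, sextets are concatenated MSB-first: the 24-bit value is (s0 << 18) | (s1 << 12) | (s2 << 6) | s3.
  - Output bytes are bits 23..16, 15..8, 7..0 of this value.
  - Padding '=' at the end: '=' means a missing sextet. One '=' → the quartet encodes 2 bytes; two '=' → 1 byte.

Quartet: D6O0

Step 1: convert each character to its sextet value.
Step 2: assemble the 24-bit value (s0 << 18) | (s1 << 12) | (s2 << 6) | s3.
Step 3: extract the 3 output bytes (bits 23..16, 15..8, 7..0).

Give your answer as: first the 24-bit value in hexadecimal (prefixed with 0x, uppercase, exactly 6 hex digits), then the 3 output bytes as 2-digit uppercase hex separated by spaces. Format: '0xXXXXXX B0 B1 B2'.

Sextets: D=3, 6=58, O=14, 0=52
24-bit: (3<<18) | (58<<12) | (14<<6) | 52
      = 0x0C0000 | 0x03A000 | 0x000380 | 0x000034
      = 0x0FA3B4
Bytes: (v>>16)&0xFF=0F, (v>>8)&0xFF=A3, v&0xFF=B4

Answer: 0x0FA3B4 0F A3 B4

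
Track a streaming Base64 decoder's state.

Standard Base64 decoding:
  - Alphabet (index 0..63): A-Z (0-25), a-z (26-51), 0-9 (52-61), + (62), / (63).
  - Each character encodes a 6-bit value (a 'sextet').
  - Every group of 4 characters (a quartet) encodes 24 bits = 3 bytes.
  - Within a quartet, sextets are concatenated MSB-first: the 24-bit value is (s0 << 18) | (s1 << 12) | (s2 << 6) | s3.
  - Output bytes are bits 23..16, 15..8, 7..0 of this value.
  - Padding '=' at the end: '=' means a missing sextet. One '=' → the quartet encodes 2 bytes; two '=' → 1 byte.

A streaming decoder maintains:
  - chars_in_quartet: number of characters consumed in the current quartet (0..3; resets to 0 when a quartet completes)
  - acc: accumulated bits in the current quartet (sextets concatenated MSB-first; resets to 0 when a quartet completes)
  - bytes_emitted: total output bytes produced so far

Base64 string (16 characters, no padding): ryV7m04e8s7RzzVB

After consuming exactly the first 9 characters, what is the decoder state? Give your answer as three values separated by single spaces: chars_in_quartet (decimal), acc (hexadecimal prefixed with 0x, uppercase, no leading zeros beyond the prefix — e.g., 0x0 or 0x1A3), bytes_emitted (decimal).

Answer: 1 0x3C 6

Derivation:
After char 0 ('r'=43): chars_in_quartet=1 acc=0x2B bytes_emitted=0
After char 1 ('y'=50): chars_in_quartet=2 acc=0xAF2 bytes_emitted=0
After char 2 ('V'=21): chars_in_quartet=3 acc=0x2BC95 bytes_emitted=0
After char 3 ('7'=59): chars_in_quartet=4 acc=0xAF257B -> emit AF 25 7B, reset; bytes_emitted=3
After char 4 ('m'=38): chars_in_quartet=1 acc=0x26 bytes_emitted=3
After char 5 ('0'=52): chars_in_quartet=2 acc=0x9B4 bytes_emitted=3
After char 6 ('4'=56): chars_in_quartet=3 acc=0x26D38 bytes_emitted=3
After char 7 ('e'=30): chars_in_quartet=4 acc=0x9B4E1E -> emit 9B 4E 1E, reset; bytes_emitted=6
After char 8 ('8'=60): chars_in_quartet=1 acc=0x3C bytes_emitted=6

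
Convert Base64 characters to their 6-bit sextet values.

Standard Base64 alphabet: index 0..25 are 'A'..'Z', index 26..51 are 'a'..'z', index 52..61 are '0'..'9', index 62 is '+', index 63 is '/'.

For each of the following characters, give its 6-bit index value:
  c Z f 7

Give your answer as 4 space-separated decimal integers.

'c': a..z range, 26 + ord('c') − ord('a') = 28
'Z': A..Z range, ord('Z') − ord('A') = 25
'f': a..z range, 26 + ord('f') − ord('a') = 31
'7': 0..9 range, 52 + ord('7') − ord('0') = 59

Answer: 28 25 31 59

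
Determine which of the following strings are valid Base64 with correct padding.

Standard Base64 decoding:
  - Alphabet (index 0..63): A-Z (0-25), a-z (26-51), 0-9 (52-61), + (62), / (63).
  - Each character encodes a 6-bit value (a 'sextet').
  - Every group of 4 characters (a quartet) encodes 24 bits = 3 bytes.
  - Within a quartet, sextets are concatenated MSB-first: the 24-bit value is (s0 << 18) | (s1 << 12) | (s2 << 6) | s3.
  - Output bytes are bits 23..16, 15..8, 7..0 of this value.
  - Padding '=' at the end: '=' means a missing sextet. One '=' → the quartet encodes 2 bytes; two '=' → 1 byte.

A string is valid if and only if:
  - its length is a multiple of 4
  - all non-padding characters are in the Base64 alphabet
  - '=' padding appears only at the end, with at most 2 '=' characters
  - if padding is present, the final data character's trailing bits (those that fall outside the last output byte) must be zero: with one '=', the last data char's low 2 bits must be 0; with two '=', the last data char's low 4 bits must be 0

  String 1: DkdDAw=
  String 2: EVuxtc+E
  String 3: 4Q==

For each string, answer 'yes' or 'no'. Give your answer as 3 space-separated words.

Answer: no yes yes

Derivation:
String 1: 'DkdDAw=' → invalid (len=7 not mult of 4)
String 2: 'EVuxtc+E' → valid
String 3: '4Q==' → valid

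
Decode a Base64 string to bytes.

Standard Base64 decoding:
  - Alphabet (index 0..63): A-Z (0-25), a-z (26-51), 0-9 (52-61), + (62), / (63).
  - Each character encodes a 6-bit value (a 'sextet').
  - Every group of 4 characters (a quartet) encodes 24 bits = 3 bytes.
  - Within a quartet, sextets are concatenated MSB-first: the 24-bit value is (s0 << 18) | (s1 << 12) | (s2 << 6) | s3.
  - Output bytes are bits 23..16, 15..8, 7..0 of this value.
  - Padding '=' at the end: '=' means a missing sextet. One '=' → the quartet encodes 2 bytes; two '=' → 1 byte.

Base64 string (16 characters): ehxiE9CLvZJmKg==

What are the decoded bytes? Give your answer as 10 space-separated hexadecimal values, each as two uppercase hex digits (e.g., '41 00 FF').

Answer: 7A 1C 62 13 D0 8B BD 92 66 2A

Derivation:
After char 0 ('e'=30): chars_in_quartet=1 acc=0x1E bytes_emitted=0
After char 1 ('h'=33): chars_in_quartet=2 acc=0x7A1 bytes_emitted=0
After char 2 ('x'=49): chars_in_quartet=3 acc=0x1E871 bytes_emitted=0
After char 3 ('i'=34): chars_in_quartet=4 acc=0x7A1C62 -> emit 7A 1C 62, reset; bytes_emitted=3
After char 4 ('E'=4): chars_in_quartet=1 acc=0x4 bytes_emitted=3
After char 5 ('9'=61): chars_in_quartet=2 acc=0x13D bytes_emitted=3
After char 6 ('C'=2): chars_in_quartet=3 acc=0x4F42 bytes_emitted=3
After char 7 ('L'=11): chars_in_quartet=4 acc=0x13D08B -> emit 13 D0 8B, reset; bytes_emitted=6
After char 8 ('v'=47): chars_in_quartet=1 acc=0x2F bytes_emitted=6
After char 9 ('Z'=25): chars_in_quartet=2 acc=0xBD9 bytes_emitted=6
After char 10 ('J'=9): chars_in_quartet=3 acc=0x2F649 bytes_emitted=6
After char 11 ('m'=38): chars_in_quartet=4 acc=0xBD9266 -> emit BD 92 66, reset; bytes_emitted=9
After char 12 ('K'=10): chars_in_quartet=1 acc=0xA bytes_emitted=9
After char 13 ('g'=32): chars_in_quartet=2 acc=0x2A0 bytes_emitted=9
Padding '==': partial quartet acc=0x2A0 -> emit 2A; bytes_emitted=10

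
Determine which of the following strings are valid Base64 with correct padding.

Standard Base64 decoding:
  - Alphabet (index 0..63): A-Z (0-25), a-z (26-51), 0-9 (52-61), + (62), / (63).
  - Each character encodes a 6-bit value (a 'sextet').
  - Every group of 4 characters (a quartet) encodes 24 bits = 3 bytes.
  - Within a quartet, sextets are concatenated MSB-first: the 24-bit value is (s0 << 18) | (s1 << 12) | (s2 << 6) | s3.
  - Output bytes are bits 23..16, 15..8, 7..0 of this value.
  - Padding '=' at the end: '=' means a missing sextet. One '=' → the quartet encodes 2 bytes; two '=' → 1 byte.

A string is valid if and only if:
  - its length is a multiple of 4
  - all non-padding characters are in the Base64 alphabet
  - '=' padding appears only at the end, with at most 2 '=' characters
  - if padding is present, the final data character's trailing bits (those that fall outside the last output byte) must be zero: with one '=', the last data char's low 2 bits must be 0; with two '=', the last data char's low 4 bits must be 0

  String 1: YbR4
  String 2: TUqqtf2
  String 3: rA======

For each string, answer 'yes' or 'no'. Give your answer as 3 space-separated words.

Answer: yes no no

Derivation:
String 1: 'YbR4' → valid
String 2: 'TUqqtf2' → invalid (len=7 not mult of 4)
String 3: 'rA======' → invalid (6 pad chars (max 2))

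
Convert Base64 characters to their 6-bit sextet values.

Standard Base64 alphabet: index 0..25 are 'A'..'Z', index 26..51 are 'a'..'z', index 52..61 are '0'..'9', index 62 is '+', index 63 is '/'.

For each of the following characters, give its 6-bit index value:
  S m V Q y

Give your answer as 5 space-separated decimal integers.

'S': A..Z range, ord('S') − ord('A') = 18
'm': a..z range, 26 + ord('m') − ord('a') = 38
'V': A..Z range, ord('V') − ord('A') = 21
'Q': A..Z range, ord('Q') − ord('A') = 16
'y': a..z range, 26 + ord('y') − ord('a') = 50

Answer: 18 38 21 16 50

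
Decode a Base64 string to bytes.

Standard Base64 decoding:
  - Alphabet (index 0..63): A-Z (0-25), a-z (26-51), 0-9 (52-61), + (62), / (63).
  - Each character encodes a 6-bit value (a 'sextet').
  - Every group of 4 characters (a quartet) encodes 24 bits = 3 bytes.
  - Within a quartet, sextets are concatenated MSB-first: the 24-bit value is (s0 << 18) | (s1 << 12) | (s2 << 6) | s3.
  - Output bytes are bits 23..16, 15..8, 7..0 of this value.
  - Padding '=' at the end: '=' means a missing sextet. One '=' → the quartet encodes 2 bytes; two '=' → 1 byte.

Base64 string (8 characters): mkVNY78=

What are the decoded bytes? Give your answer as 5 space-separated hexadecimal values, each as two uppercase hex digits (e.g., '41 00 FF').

Answer: 9A 45 4D 63 BF

Derivation:
After char 0 ('m'=38): chars_in_quartet=1 acc=0x26 bytes_emitted=0
After char 1 ('k'=36): chars_in_quartet=2 acc=0x9A4 bytes_emitted=0
After char 2 ('V'=21): chars_in_quartet=3 acc=0x26915 bytes_emitted=0
After char 3 ('N'=13): chars_in_quartet=4 acc=0x9A454D -> emit 9A 45 4D, reset; bytes_emitted=3
After char 4 ('Y'=24): chars_in_quartet=1 acc=0x18 bytes_emitted=3
After char 5 ('7'=59): chars_in_quartet=2 acc=0x63B bytes_emitted=3
After char 6 ('8'=60): chars_in_quartet=3 acc=0x18EFC bytes_emitted=3
Padding '=': partial quartet acc=0x18EFC -> emit 63 BF; bytes_emitted=5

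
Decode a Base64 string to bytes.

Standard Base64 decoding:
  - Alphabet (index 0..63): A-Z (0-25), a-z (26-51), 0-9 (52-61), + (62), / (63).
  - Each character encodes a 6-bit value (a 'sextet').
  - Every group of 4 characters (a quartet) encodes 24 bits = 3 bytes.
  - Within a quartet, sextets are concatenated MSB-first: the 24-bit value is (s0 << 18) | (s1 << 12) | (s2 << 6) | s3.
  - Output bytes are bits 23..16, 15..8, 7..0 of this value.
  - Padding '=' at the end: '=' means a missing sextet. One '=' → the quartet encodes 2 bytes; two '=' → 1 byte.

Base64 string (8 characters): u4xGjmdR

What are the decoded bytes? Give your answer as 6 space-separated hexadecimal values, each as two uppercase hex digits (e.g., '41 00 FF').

Answer: BB 8C 46 8E 67 51

Derivation:
After char 0 ('u'=46): chars_in_quartet=1 acc=0x2E bytes_emitted=0
After char 1 ('4'=56): chars_in_quartet=2 acc=0xBB8 bytes_emitted=0
After char 2 ('x'=49): chars_in_quartet=3 acc=0x2EE31 bytes_emitted=0
After char 3 ('G'=6): chars_in_quartet=4 acc=0xBB8C46 -> emit BB 8C 46, reset; bytes_emitted=3
After char 4 ('j'=35): chars_in_quartet=1 acc=0x23 bytes_emitted=3
After char 5 ('m'=38): chars_in_quartet=2 acc=0x8E6 bytes_emitted=3
After char 6 ('d'=29): chars_in_quartet=3 acc=0x2399D bytes_emitted=3
After char 7 ('R'=17): chars_in_quartet=4 acc=0x8E6751 -> emit 8E 67 51, reset; bytes_emitted=6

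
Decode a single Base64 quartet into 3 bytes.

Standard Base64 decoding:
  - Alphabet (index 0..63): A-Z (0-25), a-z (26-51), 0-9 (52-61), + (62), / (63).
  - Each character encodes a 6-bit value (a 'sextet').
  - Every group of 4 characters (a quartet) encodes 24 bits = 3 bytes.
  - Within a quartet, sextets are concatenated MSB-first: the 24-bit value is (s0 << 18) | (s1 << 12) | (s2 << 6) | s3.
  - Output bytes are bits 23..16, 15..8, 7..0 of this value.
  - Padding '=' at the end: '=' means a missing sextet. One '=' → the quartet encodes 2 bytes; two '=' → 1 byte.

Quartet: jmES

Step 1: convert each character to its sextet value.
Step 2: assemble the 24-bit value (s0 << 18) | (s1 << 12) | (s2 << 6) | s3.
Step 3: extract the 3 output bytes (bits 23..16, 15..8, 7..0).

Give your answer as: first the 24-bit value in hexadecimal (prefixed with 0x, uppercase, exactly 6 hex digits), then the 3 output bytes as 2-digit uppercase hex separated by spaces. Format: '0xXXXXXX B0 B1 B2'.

Sextets: j=35, m=38, E=4, S=18
24-bit: (35<<18) | (38<<12) | (4<<6) | 18
      = 0x8C0000 | 0x026000 | 0x000100 | 0x000012
      = 0x8E6112
Bytes: (v>>16)&0xFF=8E, (v>>8)&0xFF=61, v&0xFF=12

Answer: 0x8E6112 8E 61 12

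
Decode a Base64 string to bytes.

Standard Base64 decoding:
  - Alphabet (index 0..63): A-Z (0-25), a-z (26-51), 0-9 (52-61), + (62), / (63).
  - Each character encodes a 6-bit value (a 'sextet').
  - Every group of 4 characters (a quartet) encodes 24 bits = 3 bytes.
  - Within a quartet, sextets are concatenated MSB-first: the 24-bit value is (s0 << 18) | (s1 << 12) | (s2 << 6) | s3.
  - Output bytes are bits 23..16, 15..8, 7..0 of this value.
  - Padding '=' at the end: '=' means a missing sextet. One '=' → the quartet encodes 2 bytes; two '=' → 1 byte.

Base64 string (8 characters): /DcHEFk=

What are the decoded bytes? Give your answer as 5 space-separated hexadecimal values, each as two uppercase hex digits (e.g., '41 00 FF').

After char 0 ('/'=63): chars_in_quartet=1 acc=0x3F bytes_emitted=0
After char 1 ('D'=3): chars_in_quartet=2 acc=0xFC3 bytes_emitted=0
After char 2 ('c'=28): chars_in_quartet=3 acc=0x3F0DC bytes_emitted=0
After char 3 ('H'=7): chars_in_quartet=4 acc=0xFC3707 -> emit FC 37 07, reset; bytes_emitted=3
After char 4 ('E'=4): chars_in_quartet=1 acc=0x4 bytes_emitted=3
After char 5 ('F'=5): chars_in_quartet=2 acc=0x105 bytes_emitted=3
After char 6 ('k'=36): chars_in_quartet=3 acc=0x4164 bytes_emitted=3
Padding '=': partial quartet acc=0x4164 -> emit 10 59; bytes_emitted=5

Answer: FC 37 07 10 59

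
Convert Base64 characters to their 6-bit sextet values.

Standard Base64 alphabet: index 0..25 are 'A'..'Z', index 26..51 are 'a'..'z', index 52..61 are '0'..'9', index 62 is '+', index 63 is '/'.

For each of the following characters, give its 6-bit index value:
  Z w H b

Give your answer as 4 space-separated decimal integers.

Answer: 25 48 7 27

Derivation:
'Z': A..Z range, ord('Z') − ord('A') = 25
'w': a..z range, 26 + ord('w') − ord('a') = 48
'H': A..Z range, ord('H') − ord('A') = 7
'b': a..z range, 26 + ord('b') − ord('a') = 27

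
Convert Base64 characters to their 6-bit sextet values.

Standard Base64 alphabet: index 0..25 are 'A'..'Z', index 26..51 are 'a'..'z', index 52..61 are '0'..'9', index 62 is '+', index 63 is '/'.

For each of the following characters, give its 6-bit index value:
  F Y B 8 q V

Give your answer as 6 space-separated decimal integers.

Answer: 5 24 1 60 42 21

Derivation:
'F': A..Z range, ord('F') − ord('A') = 5
'Y': A..Z range, ord('Y') − ord('A') = 24
'B': A..Z range, ord('B') − ord('A') = 1
'8': 0..9 range, 52 + ord('8') − ord('0') = 60
'q': a..z range, 26 + ord('q') − ord('a') = 42
'V': A..Z range, ord('V') − ord('A') = 21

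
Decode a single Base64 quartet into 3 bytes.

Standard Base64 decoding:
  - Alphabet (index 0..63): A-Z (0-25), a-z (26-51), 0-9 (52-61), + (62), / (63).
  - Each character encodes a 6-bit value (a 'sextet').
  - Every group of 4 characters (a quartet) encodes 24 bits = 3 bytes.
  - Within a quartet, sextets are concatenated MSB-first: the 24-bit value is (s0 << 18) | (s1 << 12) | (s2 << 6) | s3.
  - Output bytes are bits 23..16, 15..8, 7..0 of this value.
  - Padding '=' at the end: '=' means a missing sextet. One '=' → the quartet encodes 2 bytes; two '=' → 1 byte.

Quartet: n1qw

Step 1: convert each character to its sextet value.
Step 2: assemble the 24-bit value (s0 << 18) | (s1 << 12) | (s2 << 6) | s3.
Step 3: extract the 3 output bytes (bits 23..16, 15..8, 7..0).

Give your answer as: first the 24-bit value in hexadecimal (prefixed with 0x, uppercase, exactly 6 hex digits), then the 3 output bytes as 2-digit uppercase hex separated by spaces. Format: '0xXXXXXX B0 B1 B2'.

Sextets: n=39, 1=53, q=42, w=48
24-bit: (39<<18) | (53<<12) | (42<<6) | 48
      = 0x9C0000 | 0x035000 | 0x000A80 | 0x000030
      = 0x9F5AB0
Bytes: (v>>16)&0xFF=9F, (v>>8)&0xFF=5A, v&0xFF=B0

Answer: 0x9F5AB0 9F 5A B0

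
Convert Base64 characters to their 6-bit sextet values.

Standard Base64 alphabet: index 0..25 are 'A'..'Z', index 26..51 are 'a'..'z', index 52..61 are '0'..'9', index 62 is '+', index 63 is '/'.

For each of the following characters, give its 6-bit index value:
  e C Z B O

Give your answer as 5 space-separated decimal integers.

'e': a..z range, 26 + ord('e') − ord('a') = 30
'C': A..Z range, ord('C') − ord('A') = 2
'Z': A..Z range, ord('Z') − ord('A') = 25
'B': A..Z range, ord('B') − ord('A') = 1
'O': A..Z range, ord('O') − ord('A') = 14

Answer: 30 2 25 1 14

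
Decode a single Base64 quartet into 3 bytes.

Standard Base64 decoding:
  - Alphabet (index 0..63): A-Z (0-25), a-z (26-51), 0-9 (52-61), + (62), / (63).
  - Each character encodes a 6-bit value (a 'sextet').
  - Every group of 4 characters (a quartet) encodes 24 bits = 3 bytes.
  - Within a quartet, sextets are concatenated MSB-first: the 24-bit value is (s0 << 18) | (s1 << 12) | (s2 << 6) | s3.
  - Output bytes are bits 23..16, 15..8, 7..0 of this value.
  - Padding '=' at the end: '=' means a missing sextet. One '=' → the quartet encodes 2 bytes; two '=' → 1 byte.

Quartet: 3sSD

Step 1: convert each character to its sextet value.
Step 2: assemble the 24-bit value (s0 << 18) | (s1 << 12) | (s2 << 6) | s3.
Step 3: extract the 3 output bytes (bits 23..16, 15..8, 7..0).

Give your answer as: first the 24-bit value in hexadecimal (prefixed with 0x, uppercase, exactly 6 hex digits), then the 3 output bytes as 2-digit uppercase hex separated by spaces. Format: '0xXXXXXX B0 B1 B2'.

Answer: 0xDEC483 DE C4 83

Derivation:
Sextets: 3=55, s=44, S=18, D=3
24-bit: (55<<18) | (44<<12) | (18<<6) | 3
      = 0xDC0000 | 0x02C000 | 0x000480 | 0x000003
      = 0xDEC483
Bytes: (v>>16)&0xFF=DE, (v>>8)&0xFF=C4, v&0xFF=83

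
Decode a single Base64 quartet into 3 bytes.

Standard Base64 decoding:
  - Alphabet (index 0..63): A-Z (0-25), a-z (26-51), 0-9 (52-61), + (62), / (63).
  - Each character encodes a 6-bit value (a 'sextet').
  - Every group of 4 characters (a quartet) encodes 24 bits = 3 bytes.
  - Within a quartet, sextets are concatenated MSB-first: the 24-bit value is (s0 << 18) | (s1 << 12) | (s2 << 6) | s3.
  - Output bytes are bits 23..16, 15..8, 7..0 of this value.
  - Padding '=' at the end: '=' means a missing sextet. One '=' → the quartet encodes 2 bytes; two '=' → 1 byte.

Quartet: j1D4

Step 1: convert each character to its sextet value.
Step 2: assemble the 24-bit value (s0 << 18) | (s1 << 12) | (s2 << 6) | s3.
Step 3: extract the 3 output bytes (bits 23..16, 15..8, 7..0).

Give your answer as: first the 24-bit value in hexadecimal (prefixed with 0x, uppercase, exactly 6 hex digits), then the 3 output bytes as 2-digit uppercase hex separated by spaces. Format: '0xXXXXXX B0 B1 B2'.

Answer: 0x8F50F8 8F 50 F8

Derivation:
Sextets: j=35, 1=53, D=3, 4=56
24-bit: (35<<18) | (53<<12) | (3<<6) | 56
      = 0x8C0000 | 0x035000 | 0x0000C0 | 0x000038
      = 0x8F50F8
Bytes: (v>>16)&0xFF=8F, (v>>8)&0xFF=50, v&0xFF=F8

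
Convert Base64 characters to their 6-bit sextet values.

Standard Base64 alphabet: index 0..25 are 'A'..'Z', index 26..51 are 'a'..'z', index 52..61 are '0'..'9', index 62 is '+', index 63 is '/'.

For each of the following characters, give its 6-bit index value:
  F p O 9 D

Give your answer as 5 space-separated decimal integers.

'F': A..Z range, ord('F') − ord('A') = 5
'p': a..z range, 26 + ord('p') − ord('a') = 41
'O': A..Z range, ord('O') − ord('A') = 14
'9': 0..9 range, 52 + ord('9') − ord('0') = 61
'D': A..Z range, ord('D') − ord('A') = 3

Answer: 5 41 14 61 3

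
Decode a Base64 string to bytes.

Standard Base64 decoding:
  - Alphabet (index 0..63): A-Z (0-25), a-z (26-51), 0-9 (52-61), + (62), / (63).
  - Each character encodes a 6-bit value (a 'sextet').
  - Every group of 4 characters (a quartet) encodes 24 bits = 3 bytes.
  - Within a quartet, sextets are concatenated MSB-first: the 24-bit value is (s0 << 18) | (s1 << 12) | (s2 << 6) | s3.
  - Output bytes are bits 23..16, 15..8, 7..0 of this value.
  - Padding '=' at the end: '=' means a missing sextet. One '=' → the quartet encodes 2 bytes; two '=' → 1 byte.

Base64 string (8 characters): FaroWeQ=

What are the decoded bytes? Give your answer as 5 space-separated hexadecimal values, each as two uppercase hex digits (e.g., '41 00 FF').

Answer: 15 AA E8 59 E4

Derivation:
After char 0 ('F'=5): chars_in_quartet=1 acc=0x5 bytes_emitted=0
After char 1 ('a'=26): chars_in_quartet=2 acc=0x15A bytes_emitted=0
After char 2 ('r'=43): chars_in_quartet=3 acc=0x56AB bytes_emitted=0
After char 3 ('o'=40): chars_in_quartet=4 acc=0x15AAE8 -> emit 15 AA E8, reset; bytes_emitted=3
After char 4 ('W'=22): chars_in_quartet=1 acc=0x16 bytes_emitted=3
After char 5 ('e'=30): chars_in_quartet=2 acc=0x59E bytes_emitted=3
After char 6 ('Q'=16): chars_in_quartet=3 acc=0x16790 bytes_emitted=3
Padding '=': partial quartet acc=0x16790 -> emit 59 E4; bytes_emitted=5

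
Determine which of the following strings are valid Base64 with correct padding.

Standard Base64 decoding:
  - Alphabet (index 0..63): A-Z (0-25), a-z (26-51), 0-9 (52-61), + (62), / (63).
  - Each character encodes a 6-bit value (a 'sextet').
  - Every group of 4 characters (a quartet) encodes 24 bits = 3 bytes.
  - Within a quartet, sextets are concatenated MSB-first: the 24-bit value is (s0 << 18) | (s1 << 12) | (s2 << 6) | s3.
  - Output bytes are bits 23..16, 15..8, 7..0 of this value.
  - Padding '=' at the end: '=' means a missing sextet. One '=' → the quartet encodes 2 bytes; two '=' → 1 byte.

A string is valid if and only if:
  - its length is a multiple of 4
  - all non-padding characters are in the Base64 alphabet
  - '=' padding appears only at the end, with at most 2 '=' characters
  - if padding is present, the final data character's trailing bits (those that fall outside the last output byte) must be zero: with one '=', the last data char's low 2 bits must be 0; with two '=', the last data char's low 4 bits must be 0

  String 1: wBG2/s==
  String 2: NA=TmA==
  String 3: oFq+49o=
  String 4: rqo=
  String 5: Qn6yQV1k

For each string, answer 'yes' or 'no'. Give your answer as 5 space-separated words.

Answer: no no yes yes yes

Derivation:
String 1: 'wBG2/s==' → invalid (bad trailing bits)
String 2: 'NA=TmA==' → invalid (bad char(s): ['=']; '=' in middle)
String 3: 'oFq+49o=' → valid
String 4: 'rqo=' → valid
String 5: 'Qn6yQV1k' → valid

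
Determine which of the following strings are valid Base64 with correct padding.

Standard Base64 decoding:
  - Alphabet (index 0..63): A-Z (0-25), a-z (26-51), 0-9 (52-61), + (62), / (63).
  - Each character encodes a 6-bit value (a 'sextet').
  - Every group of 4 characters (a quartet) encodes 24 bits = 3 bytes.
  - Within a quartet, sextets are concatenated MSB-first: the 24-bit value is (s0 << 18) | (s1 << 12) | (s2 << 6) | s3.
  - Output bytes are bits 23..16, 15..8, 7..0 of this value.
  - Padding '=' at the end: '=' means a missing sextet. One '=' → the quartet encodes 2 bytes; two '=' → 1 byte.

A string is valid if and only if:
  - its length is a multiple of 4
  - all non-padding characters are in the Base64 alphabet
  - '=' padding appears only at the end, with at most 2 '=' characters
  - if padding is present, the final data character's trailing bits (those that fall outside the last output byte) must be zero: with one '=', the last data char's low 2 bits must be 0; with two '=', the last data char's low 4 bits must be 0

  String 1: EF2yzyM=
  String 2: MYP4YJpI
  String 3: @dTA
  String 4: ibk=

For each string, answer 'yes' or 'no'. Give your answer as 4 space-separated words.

Answer: yes yes no yes

Derivation:
String 1: 'EF2yzyM=' → valid
String 2: 'MYP4YJpI' → valid
String 3: '@dTA' → invalid (bad char(s): ['@'])
String 4: 'ibk=' → valid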